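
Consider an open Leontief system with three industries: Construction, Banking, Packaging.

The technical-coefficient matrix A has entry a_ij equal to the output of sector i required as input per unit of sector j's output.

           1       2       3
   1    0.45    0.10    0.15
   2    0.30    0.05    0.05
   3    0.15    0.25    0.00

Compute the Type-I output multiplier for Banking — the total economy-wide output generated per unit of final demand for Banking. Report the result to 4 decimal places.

I − A =
  [   0.55    -0.10    -0.15]
  [  -0.30     0.95    -0.05]
  [  -0.15    -0.25     1.00]
Cofactors of I−A, C_ij = (−1)^(i+j)·(minor ij) (rows/columns in the sector order above):
  C_11 = (0.95)(1.00) − (-0.05)(-0.25) = 0.9375
  C_12 = −[(-0.30)(1.00) − (-0.05)(-0.15)] = 0.3075
  C_13 = (-0.30)(-0.25) − (0.95)(-0.15) = 0.2175
  C_21 = −[(-0.10)(1.00) − (-0.15)(-0.25)] = 0.1375
  C_22 = (0.55)(1.00) − (-0.15)(-0.15) = 0.5275
  C_23 = −[(0.55)(-0.25) − (-0.10)(-0.15)] = 0.1525
  C_31 = (-0.10)(-0.05) − (-0.15)(0.95) = 0.1475
  C_32 = −[(0.55)(-0.05) − (-0.15)(-0.30)] = 0.0725
  C_33 = (0.55)(0.95) − (-0.10)(-0.30) = 0.4925
det(I−A) = Σ_j (I−A)_1j·C_1j = (0.55)(0.9375) + (-0.10)(0.3075) + (-0.15)(0.2175) = 0.45225
adj(I−A) = Cᵀ =
  [ 0.9375   0.1375   0.1475]
  [ 0.3075   0.5275   0.0725]
  [ 0.2175   0.1525   0.4925]
(I − A)⁻¹ = adj(I−A) / det(I−A) ≈
  [   2.07297     0.30404     0.32615]
  [   0.67993     1.16639     0.16031]
  [   0.48093     0.33720     1.08900]
The output multiplier for sector j is the column-j sum of the Leontief inverse (I − A)⁻¹ = adj(I−A) / det(I−A).
Column 2 of adj(I−A): (0.1375, 0.5275, 0.1525); det(I−A) = 0.45225.
m_2 = (0.1375 + 0.5275 + 0.1525) / 0.45225 = 0.8175 / 0.45225 ≈ 1.8076.

m_2 = 1.8076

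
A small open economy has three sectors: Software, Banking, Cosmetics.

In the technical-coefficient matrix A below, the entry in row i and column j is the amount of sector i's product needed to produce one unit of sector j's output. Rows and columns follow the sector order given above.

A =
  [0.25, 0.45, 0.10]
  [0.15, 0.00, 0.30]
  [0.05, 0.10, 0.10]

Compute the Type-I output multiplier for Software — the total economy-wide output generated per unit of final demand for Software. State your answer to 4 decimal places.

I − A =
  [   0.75    -0.45    -0.10]
  [  -0.15     1.00    -0.30]
  [  -0.05    -0.10     0.90]
Cofactors of I−A, C_ij = (−1)^(i+j)·(minor ij) (rows/columns in the sector order above):
  C_11 = (1.00)(0.90) − (-0.30)(-0.10) = 0.8700
  C_12 = −[(-0.15)(0.90) − (-0.30)(-0.05)] = 0.1500
  C_13 = (-0.15)(-0.10) − (1.00)(-0.05) = 0.0650
  C_21 = −[(-0.45)(0.90) − (-0.10)(-0.10)] = 0.4150
  C_22 = (0.75)(0.90) − (-0.10)(-0.05) = 0.6700
  C_23 = −[(0.75)(-0.10) − (-0.45)(-0.05)] = 0.0975
  C_31 = (-0.45)(-0.30) − (-0.10)(1.00) = 0.2350
  C_32 = −[(0.75)(-0.30) − (-0.10)(-0.15)] = 0.2400
  C_33 = (0.75)(1.00) − (-0.45)(-0.15) = 0.6825
det(I−A) = Σ_j (I−A)_1j·C_1j = (0.75)(0.8700) + (-0.45)(0.1500) + (-0.10)(0.0650) = 0.5785
adj(I−A) = Cᵀ =
  [ 0.8700   0.4150   0.2350]
  [ 0.1500   0.6700   0.2400]
  [ 0.0650   0.0975   0.6825]
(I − A)⁻¹ = adj(I−A) / det(I−A) ≈
  [   1.50389     0.71737     0.40622]
  [   0.25929     1.15817     0.41487]
  [   0.11236     0.16854     1.17978]
The output multiplier for sector j is the column-j sum of the Leontief inverse (I − A)⁻¹ = adj(I−A) / det(I−A).
Column 1 of adj(I−A): (0.8700, 0.1500, 0.0650); det(I−A) = 0.5785.
m_1 = (0.8700 + 0.1500 + 0.0650) / 0.5785 = 1.085 / 0.5785 ≈ 1.8755.

m_1 = 1.8755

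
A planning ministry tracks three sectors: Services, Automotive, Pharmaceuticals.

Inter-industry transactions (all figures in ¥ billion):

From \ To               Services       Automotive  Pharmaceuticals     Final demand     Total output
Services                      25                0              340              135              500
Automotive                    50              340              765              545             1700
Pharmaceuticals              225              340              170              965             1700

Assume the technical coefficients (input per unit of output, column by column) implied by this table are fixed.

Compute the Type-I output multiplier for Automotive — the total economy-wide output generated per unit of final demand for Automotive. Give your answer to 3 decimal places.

m_A = 1.904

Technical coefficients a_ij = z_ij / X_j:
  a_SS = 25/500 = 0.05, a_AS = 50/500 = 0.10, a_PS = 225/500 = 0.45
  a_SA = 0/1700 = 0.00, a_AA = 340/1700 = 0.20, a_PA = 340/1700 = 0.20
  a_SP = 340/1700 = 0.20, a_AP = 765/1700 = 0.45, a_PP = 170/1700 = 0.10
I − A =
  [   0.95     0.00    -0.20]
  [  -0.10     0.80    -0.45]
  [  -0.45    -0.20     0.90]
Cofactors of I−A, C_ij = (−1)^(i+j)·(minor ij) (rows/columns in the sector order above):
  C_11 = (0.80)(0.90) − (-0.45)(-0.20) = 0.6300
  C_12 = −[(-0.10)(0.90) − (-0.45)(-0.45)] = 0.2925
  C_13 = (-0.10)(-0.20) − (0.80)(-0.45) = 0.3800
  C_21 = −[(0.00)(0.90) − (-0.20)(-0.20)] = 0.0400
  C_22 = (0.95)(0.90) − (-0.20)(-0.45) = 0.7650
  C_23 = −[(0.95)(-0.20) − (0.00)(-0.45)] = 0.1900
  C_31 = (0.00)(-0.45) − (-0.20)(0.80) = 0.1600
  C_32 = −[(0.95)(-0.45) − (-0.20)(-0.10)] = 0.4475
  C_33 = (0.95)(0.80) − (0.00)(-0.10) = 0.7600
det(I−A) = Σ_j (I−A)_1j·C_1j = (0.95)(0.6300) + (0.00)(0.2925) + (-0.20)(0.3800) = 0.5225
adj(I−A) = Cᵀ =
  [ 0.6300   0.0400   0.1600]
  [ 0.2925   0.7650   0.4475]
  [ 0.3800   0.1900   0.7600]
(I − A)⁻¹ = adj(I−A) / det(I−A) ≈
  [   1.2057     0.0766     0.3062]
  [   0.5598     1.4641     0.8565]
  [   0.7273     0.3636     1.4545]
The output multiplier for sector j is the column-j sum of the Leontief inverse (I − A)⁻¹ = adj(I−A) / det(I−A).
Column A of adj(I−A): (0.0400, 0.7650, 0.1900); det(I−A) = 0.5225.
m_A = (0.0400 + 0.7650 + 0.1900) / 0.5225 = 0.995 / 0.5225 ≈ 1.904.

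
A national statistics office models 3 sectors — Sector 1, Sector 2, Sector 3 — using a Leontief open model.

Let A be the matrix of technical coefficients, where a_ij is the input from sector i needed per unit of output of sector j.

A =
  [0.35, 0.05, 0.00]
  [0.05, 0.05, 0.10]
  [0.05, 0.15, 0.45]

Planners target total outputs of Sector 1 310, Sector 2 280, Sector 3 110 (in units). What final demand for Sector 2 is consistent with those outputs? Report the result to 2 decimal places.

d_2 = 239.50

I − A =
  [   0.65    -0.05     0.00]
  [  -0.05     0.95    -0.10]
  [  -0.05    -0.15     0.55]
d = (I − A) x:
  d_1 = (+0.65)·310 + (-0.05)·280 + (+0.00)·110 = 187.50
  d_2 = (-0.05)·310 + (+0.95)·280 + (-0.10)·110 = 239.50
  d_3 = (-0.05)·310 + (-0.15)·280 + (+0.55)·110 = 3.00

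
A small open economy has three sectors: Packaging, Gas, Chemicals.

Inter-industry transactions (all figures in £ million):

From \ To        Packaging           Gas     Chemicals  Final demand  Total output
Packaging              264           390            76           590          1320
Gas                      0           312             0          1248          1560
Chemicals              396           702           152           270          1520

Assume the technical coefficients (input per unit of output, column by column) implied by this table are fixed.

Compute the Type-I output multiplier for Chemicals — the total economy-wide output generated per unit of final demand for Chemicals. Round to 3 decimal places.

m_3 = 1.206

Technical coefficients a_ij = z_ij / X_j:
  a_11 = 264/1320 = 0.20, a_21 = 0/1320 = 0.00, a_31 = 396/1320 = 0.30
  a_12 = 390/1560 = 0.25, a_22 = 312/1560 = 0.20, a_32 = 702/1560 = 0.45
  a_13 = 76/1520 = 0.05, a_23 = 0/1520 = 0.00, a_33 = 152/1520 = 0.10
I − A =
  [   0.80    -0.25    -0.05]
  [   0.00     0.80     0.00]
  [  -0.30    -0.45     0.90]
Cofactors of I−A, C_ij = (−1)^(i+j)·(minor ij) (rows/columns in the sector order above):
  C_11 = (0.80)(0.90) − (0.00)(-0.45) = 0.7200
  C_12 = −[(0.00)(0.90) − (0.00)(-0.30)] = 0.0000
  C_13 = (0.00)(-0.45) − (0.80)(-0.30) = 0.2400
  C_21 = −[(-0.25)(0.90) − (-0.05)(-0.45)] = 0.2475
  C_22 = (0.80)(0.90) − (-0.05)(-0.30) = 0.7050
  C_23 = −[(0.80)(-0.45) − (-0.25)(-0.30)] = 0.4350
  C_31 = (-0.25)(0.00) − (-0.05)(0.80) = 0.0400
  C_32 = −[(0.80)(0.00) − (-0.05)(0.00)] = 0.0000
  C_33 = (0.80)(0.80) − (-0.25)(0.00) = 0.6400
det(I−A) = Σ_j (I−A)_1j·C_1j = (0.80)(0.7200) + (-0.25)(0.0000) + (-0.05)(0.2400) = 0.5640
adj(I−A) = Cᵀ =
  [ 0.7200   0.2475   0.0400]
  [ 0.0000   0.7050   0.0000]
  [ 0.2400   0.4350   0.6400]
(I − A)⁻¹ = adj(I−A) / det(I−A) ≈
  [   1.2766     0.4388     0.0709]
  [   0.0000     1.2500     0.0000]
  [   0.4255     0.7713     1.1348]
The output multiplier for sector j is the column-j sum of the Leontief inverse (I − A)⁻¹ = adj(I−A) / det(I−A).
Column 3 of adj(I−A): (0.0400, 0.0000, 0.6400); det(I−A) = 0.5640.
m_3 = (0.0400 + 0.0000 + 0.6400) / 0.5640 = 0.68 / 0.5640 ≈ 1.206.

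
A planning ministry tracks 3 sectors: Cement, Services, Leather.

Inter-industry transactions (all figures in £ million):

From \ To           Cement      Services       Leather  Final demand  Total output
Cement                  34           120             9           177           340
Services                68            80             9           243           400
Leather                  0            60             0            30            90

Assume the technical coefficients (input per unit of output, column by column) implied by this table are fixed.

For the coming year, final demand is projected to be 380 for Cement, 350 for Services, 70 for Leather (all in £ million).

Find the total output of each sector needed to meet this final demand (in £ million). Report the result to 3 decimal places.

Technical coefficients a_ij = z_ij / X_j:
  a_CC = 34/340 = 0.10, a_SC = 68/340 = 0.20, a_LC = 0/340 = 0.00
  a_CS = 120/400 = 0.30, a_SS = 80/400 = 0.20, a_LS = 60/400 = 0.15
  a_CL = 9/90 = 0.10, a_SL = 9/90 = 0.10, a_LL = 0/90 = 0.00
I − A =
  [   0.90    -0.30    -0.10]
  [  -0.20     0.80    -0.10]
  [   0.00    -0.15     1.00]
Cofactors of I−A, C_ij = (−1)^(i+j)·(minor ij) (rows/columns in the sector order above):
  C_11 = (0.80)(1.00) − (-0.10)(-0.15) = 0.7850
  C_12 = −[(-0.20)(1.00) − (-0.10)(0.00)] = 0.2000
  C_13 = (-0.20)(-0.15) − (0.80)(0.00) = 0.0300
  C_21 = −[(-0.30)(1.00) − (-0.10)(-0.15)] = 0.3150
  C_22 = (0.90)(1.00) − (-0.10)(0.00) = 0.9000
  C_23 = −[(0.90)(-0.15) − (-0.30)(0.00)] = 0.1350
  C_31 = (-0.30)(-0.10) − (-0.10)(0.80) = 0.1100
  C_32 = −[(0.90)(-0.10) − (-0.10)(-0.20)] = 0.1100
  C_33 = (0.90)(0.80) − (-0.30)(-0.20) = 0.6600
det(I−A) = Σ_j (I−A)_1j·C_1j = (0.90)(0.7850) + (-0.30)(0.2000) + (-0.10)(0.0300) = 0.6435
adj(I−A) = Cᵀ =
  [ 0.7850   0.3150   0.1100]
  [ 0.2000   0.9000   0.1100]
  [ 0.0300   0.1350   0.6600]
(I − A)⁻¹ = adj(I−A) / det(I−A) ≈
  [   1.2199     0.4895     0.1709]
  [   0.3108     1.3986     0.1709]
  [   0.0466     0.2098     1.0256]
x = (I − A)⁻¹ d = adj(I−A)·d / det(I−A), with det(I−A) = 0.6435:
  x_C = (0.7850·380 + 0.3150·350 + 0.1100·70) / 0.6435 = 416.25 / 0.6435 ≈ 646.853
  x_S = (0.2000·380 + 0.9000·350 + 0.1100·70) / 0.6435 = 398.70 / 0.6435 ≈ 619.580
  x_L = (0.0300·380 + 0.1350·350 + 0.6600·70) / 0.6435 = 104.85 / 0.6435 ≈ 162.937

x_C = 646.853, x_S = 619.580, x_L = 162.937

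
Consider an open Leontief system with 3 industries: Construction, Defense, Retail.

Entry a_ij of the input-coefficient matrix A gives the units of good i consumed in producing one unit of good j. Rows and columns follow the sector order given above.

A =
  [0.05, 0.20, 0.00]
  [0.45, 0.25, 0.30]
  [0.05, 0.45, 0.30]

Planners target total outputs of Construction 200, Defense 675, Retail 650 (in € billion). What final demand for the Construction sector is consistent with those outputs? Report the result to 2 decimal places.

d_1 = 55.00

I − A =
  [   0.95    -0.20     0.00]
  [  -0.45     0.75    -0.30]
  [  -0.05    -0.45     0.70]
d = (I − A) x:
  d_1 = (+0.95)·200 + (-0.20)·675 + (+0.00)·650 = 55.00
  d_2 = (-0.45)·200 + (+0.75)·675 + (-0.30)·650 = 221.25
  d_3 = (-0.05)·200 + (-0.45)·675 + (+0.70)·650 = 141.25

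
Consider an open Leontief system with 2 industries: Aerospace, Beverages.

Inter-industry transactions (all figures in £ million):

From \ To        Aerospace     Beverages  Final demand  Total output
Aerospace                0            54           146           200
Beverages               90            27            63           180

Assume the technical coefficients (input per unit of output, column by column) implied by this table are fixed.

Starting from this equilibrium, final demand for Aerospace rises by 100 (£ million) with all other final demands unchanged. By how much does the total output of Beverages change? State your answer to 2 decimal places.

Δx_2 = 62.94

Technical coefficients a_ij = z_ij / X_j:
  a_11 = 0/200 = 0.00, a_21 = 90/200 = 0.45
  a_12 = 54/180 = 0.30, a_22 = 27/180 = 0.15
I − A =
  [   1.00    -0.30]
  [  -0.45     0.85]
det(I−A) = (1.00)(0.85) − (-0.30)(-0.45) = 0.7150
adj(I−A) = [[0.85, 0.30], [0.45, 1.00]]
(I − A)⁻¹ = adj(I−A) / det(I−A) ≈
  [   1.1888     0.4196]
  [   0.6294     1.3986]
Δx = (I − A)⁻¹ Δd with Δd having +100 in the Aerospace component and 0 elsewhere.
So Δx_2 = L_21 · (+100), where L_21 = adj(I−A)_21 / det(I−A) = 0.45 / 0.7150.
Δx_2 = 0.45 × (+100) / 0.7150 = 45.00 / 0.7150 ≈ 62.94.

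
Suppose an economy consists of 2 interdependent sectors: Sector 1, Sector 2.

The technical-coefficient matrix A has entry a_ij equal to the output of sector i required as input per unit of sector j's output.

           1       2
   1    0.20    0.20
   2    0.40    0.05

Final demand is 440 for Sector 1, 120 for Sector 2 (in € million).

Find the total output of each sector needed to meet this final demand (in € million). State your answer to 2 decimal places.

x_1 = 650.00, x_2 = 400.00

I − A =
  [   0.80    -0.20]
  [  -0.40     0.95]
det(I−A) = (0.80)(0.95) − (-0.20)(-0.40) = 0.6800
adj(I−A) = [[0.95, 0.20], [0.40, 0.80]]
(I − A)⁻¹ = adj(I−A) / det(I−A) ≈
  [   1.3971     0.2941]
  [   0.5882     1.1765]
x = (I − A)⁻¹ d = adj(I−A)·d / det(I−A), with det(I−A) = 0.6800:
  x_1 = (0.95·440 + 0.20·120) / 0.6800 = 442.00 / 0.6800 = 650.00
  x_2 = (0.40·440 + 0.80·120) / 0.6800 = 272.00 / 0.6800 = 400.00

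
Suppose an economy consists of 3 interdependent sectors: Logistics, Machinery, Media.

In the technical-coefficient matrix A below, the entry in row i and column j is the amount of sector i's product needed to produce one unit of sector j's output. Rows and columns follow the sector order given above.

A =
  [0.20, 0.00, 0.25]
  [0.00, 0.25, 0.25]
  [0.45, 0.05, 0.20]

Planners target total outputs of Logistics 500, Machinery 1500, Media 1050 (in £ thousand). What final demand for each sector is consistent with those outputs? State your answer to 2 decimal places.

d_1 = 137.50, d_2 = 862.50, d_3 = 540.00

I − A =
  [   0.80     0.00    -0.25]
  [   0.00     0.75    -0.25]
  [  -0.45    -0.05     0.80]
d = (I − A) x:
  d_1 = (+0.80)·500 + (+0.00)·1500 + (-0.25)·1050 = 137.50
  d_2 = (+0.00)·500 + (+0.75)·1500 + (-0.25)·1050 = 862.50
  d_3 = (-0.45)·500 + (-0.05)·1500 + (+0.80)·1050 = 540.00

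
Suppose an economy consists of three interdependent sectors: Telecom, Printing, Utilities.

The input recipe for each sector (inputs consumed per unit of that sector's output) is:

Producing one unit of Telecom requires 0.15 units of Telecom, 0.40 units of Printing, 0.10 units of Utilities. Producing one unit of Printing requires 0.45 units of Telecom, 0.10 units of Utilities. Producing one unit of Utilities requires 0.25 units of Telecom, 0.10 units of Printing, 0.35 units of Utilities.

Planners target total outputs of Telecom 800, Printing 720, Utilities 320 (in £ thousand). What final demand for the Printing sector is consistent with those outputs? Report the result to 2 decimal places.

d_P = 368.00

I − A =
  [   0.85    -0.45    -0.25]
  [  -0.40     1.00    -0.10]
  [  -0.10    -0.10     0.65]
d = (I − A) x:
  d_T = (+0.85)·800 + (-0.45)·720 + (-0.25)·320 = 276.00
  d_P = (-0.40)·800 + (+1.00)·720 + (-0.10)·320 = 368.00
  d_U = (-0.10)·800 + (-0.10)·720 + (+0.65)·320 = 56.00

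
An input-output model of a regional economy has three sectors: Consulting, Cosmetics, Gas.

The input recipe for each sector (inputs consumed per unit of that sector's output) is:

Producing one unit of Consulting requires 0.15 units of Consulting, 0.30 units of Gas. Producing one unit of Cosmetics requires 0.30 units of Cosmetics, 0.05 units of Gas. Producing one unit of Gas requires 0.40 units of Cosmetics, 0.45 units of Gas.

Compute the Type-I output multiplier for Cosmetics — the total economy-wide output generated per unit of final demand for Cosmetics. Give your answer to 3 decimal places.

I − A =
  [   0.85     0.00     0.00]
  [   0.00     0.70    -0.40]
  [  -0.30    -0.05     0.55]
Cofactors of I−A, C_ij = (−1)^(i+j)·(minor ij) (rows/columns in the sector order above):
  C_11 = (0.70)(0.55) − (-0.40)(-0.05) = 0.3650
  C_12 = −[(0.00)(0.55) − (-0.40)(-0.30)] = 0.1200
  C_13 = (0.00)(-0.05) − (0.70)(-0.30) = 0.2100
  C_21 = −[(0.00)(0.55) − (0.00)(-0.05)] = 0.0000
  C_22 = (0.85)(0.55) − (0.00)(-0.30) = 0.4675
  C_23 = −[(0.85)(-0.05) − (0.00)(-0.30)] = 0.0425
  C_31 = (0.00)(-0.40) − (0.00)(0.70) = 0.0000
  C_32 = −[(0.85)(-0.40) − (0.00)(0.00)] = 0.3400
  C_33 = (0.85)(0.70) − (0.00)(0.00) = 0.5950
det(I−A) = Σ_j (I−A)_1j·C_1j = (0.85)(0.3650) + (0.00)(0.1200) + (0.00)(0.2100) = 0.31025
adj(I−A) = Cᵀ =
  [ 0.3650   0.0000   0.0000]
  [ 0.1200   0.4675   0.3400]
  [ 0.2100   0.0425   0.5950]
(I − A)⁻¹ = adj(I−A) / det(I−A) ≈
  [   1.1765     0.0000     0.0000]
  [   0.3868     1.5068     1.0959]
  [   0.6769     0.1370     1.9178]
The output multiplier for sector j is the column-j sum of the Leontief inverse (I − A)⁻¹ = adj(I−A) / det(I−A).
Column 2 of adj(I−A): (0.0000, 0.4675, 0.0425); det(I−A) = 0.31025.
m_2 = (0.0000 + 0.4675 + 0.0425) / 0.31025 = 0.51 / 0.31025 ≈ 1.644.

m_2 = 1.644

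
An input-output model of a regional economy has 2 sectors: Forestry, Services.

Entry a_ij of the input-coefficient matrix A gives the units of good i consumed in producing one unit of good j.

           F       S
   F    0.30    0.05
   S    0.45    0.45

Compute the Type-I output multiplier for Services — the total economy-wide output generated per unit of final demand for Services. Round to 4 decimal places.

m_S = 2.0690

I − A =
  [   0.70    -0.05]
  [  -0.45     0.55]
det(I−A) = (0.70)(0.55) − (-0.05)(-0.45) = 0.3625
adj(I−A) = [[0.55, 0.05], [0.45, 0.70]]
(I − A)⁻¹ = adj(I−A) / det(I−A) ≈
  [   1.51724     0.13793]
  [   1.24138     1.93103]
The output multiplier for sector j is the column-j sum of the Leontief inverse (I − A)⁻¹ = adj(I−A) / det(I−A).
Column S of adj(I−A): (0.05, 0.70); det(I−A) = 0.3625.
m_S = (0.05 + 0.70) / 0.3625 = 0.75 / 0.3625 ≈ 2.0690.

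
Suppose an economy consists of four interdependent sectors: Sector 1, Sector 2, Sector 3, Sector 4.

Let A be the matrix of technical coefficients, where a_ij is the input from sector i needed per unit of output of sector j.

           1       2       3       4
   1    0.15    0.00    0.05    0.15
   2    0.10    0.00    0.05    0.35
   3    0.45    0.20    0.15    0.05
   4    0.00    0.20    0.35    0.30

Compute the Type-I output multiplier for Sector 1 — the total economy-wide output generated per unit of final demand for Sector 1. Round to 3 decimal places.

I − A =
  [   0.85     0.00    -0.05    -0.15]
  [  -0.10     1.00    -0.05    -0.35]
  [  -0.45    -0.20     0.85    -0.05]
  [   0.00    -0.20    -0.35     0.70]
Compute the cofactors C_ij = (−1)^(i+j)·(3×3 minor ij) of I−A; the adjugate is their transpose:
adj(I−A) = Cᵀ =
  [ 0.486000   0.043500   0.085500   0.132000]
  [ 0.128625   0.451500   0.142625   0.263500]
  [ 0.298500   0.141000   0.532500   0.172500]
  [ 0.186000   0.199500   0.307000   0.690500]
det(I−A) = Σ_j (I−A)_1j·C_1j = (0.85)(0.486000) + (0.00)(0.128625) + (-0.05)(0.298500) + (-0.15)(0.186000) = 0.370275
(I − A)⁻¹ = adj(I−A) / det(I−A) ≈
  [   1.3125     0.1175     0.2309     0.3565]
  [   0.3474     1.2194     0.3852     0.7116]
  [   0.8062     0.3808     1.4381     0.4659]
  [   0.5023     0.5388     0.8291     1.8648]
The output multiplier for sector j is the column-j sum of the Leontief inverse (I − A)⁻¹ = adj(I−A) / det(I−A).
Column 1 of adj(I−A): (0.486000, 0.128625, 0.298500, 0.186000); det(I−A) = 0.370275.
m_1 = (0.486000 + 0.128625 + 0.298500 + 0.186000) / 0.370275 = 1.099125 / 0.370275 ≈ 2.968.

m_1 = 2.968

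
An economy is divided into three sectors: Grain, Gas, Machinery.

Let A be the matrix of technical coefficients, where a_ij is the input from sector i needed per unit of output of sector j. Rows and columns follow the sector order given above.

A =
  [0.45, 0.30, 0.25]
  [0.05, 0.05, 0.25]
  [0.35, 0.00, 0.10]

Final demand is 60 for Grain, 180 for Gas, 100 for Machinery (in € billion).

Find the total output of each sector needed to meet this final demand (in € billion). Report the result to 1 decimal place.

I − A =
  [   0.55    -0.30    -0.25]
  [  -0.05     0.95    -0.25]
  [  -0.35     0.00     0.90]
Cofactors of I−A, C_ij = (−1)^(i+j)·(minor ij) (rows/columns in the sector order above):
  C_11 = (0.95)(0.90) − (-0.25)(0.00) = 0.8550
  C_12 = −[(-0.05)(0.90) − (-0.25)(-0.35)] = 0.1325
  C_13 = (-0.05)(0.00) − (0.95)(-0.35) = 0.3325
  C_21 = −[(-0.30)(0.90) − (-0.25)(0.00)] = 0.2700
  C_22 = (0.55)(0.90) − (-0.25)(-0.35) = 0.4075
  C_23 = −[(0.55)(0.00) − (-0.30)(-0.35)] = 0.1050
  C_31 = (-0.30)(-0.25) − (-0.25)(0.95) = 0.3125
  C_32 = −[(0.55)(-0.25) − (-0.25)(-0.05)] = 0.1500
  C_33 = (0.55)(0.95) − (-0.30)(-0.05) = 0.5075
det(I−A) = Σ_j (I−A)_1j·C_1j = (0.55)(0.8550) + (-0.30)(0.1325) + (-0.25)(0.3325) = 0.347375
adj(I−A) = Cᵀ =
  [ 0.8550   0.2700   0.3125]
  [ 0.1325   0.4075   0.1500]
  [ 0.3325   0.1050   0.5075]
(I − A)⁻¹ = adj(I−A) / det(I−A) ≈
  [   2.4613     0.7773     0.8996]
  [   0.3814     1.1731     0.4318]
  [   0.9572     0.3023     1.4610]
x = (I − A)⁻¹ d = adj(I−A)·d / det(I−A), with det(I−A) = 0.347375:
  x_1 = (0.8550·60 + 0.2700·180 + 0.3125·100) / 0.347375 = 131.15 / 0.347375 ≈ 377.5
  x_2 = (0.1325·60 + 0.4075·180 + 0.1500·100) / 0.347375 = 96.30 / 0.347375 ≈ 277.2
  x_3 = (0.3325·60 + 0.1050·180 + 0.5075·100) / 0.347375 = 89.60 / 0.347375 ≈ 257.9

x_1 = 377.5, x_2 = 277.2, x_3 = 257.9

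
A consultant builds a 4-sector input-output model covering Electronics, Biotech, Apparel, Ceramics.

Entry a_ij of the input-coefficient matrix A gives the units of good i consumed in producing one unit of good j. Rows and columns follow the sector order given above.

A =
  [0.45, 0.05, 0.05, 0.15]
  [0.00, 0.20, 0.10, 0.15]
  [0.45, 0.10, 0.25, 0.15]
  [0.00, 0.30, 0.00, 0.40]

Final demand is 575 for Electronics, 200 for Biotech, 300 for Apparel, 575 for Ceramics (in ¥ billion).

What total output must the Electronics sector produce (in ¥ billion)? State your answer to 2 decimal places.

x_E = 1626.58

I − A =
  [   0.55    -0.05    -0.05    -0.15]
  [   0.00     0.80    -0.10    -0.15]
  [  -0.45    -0.10     0.75    -0.15]
  [   0.00    -0.30     0.00     0.60]
Compute the cofactors C_ij = (−1)^(i+j)·(3×3 minor ij) of I−A; the adjugate is their transpose:
adj(I−A) = Cᵀ =
  [ 0.315750   0.061500   0.029250   0.101625]
  [ 0.027000   0.234000   0.033000   0.073500]
  [ 0.195750   0.091500   0.239250   0.131625]
  [ 0.013500   0.117000   0.016500   0.304250]
det(I−A) = Σ_j (I−A)_1j·C_1j = (0.55)(0.315750) + (-0.05)(0.027000) + (-0.05)(0.195750) + (-0.15)(0.013500) = 0.1605
(I − A)⁻¹ = adj(I−A) / det(I−A) ≈
  [   1.9673     0.3832     0.1822     0.6332]
  [   0.1682     1.4579     0.2056     0.4579]
  [   1.2196     0.5701     1.4907     0.8201]
  [   0.0841     0.7290     0.1028     1.8956]
x = (I − A)⁻¹ d = adj(I−A)·d / det(I−A), with det(I−A) = 0.1605:
  x_E = (0.315750·575 + 0.061500·200 + 0.029250·300 + 0.101625·575) / 0.1605 = 261.065625 / 0.1605 ≈ 1626.58
  x_B = (0.027000·575 + 0.234000·200 + 0.033000·300 + 0.073500·575) / 0.1605 = 114.4875 / 0.1605 ≈ 713.32
  x_A = (0.195750·575 + 0.091500·200 + 0.239250·300 + 0.131625·575) / 0.1605 = 278.315625 / 0.1605 ≈ 1734.05
  x_C = (0.013500·575 + 0.117000·200 + 0.016500·300 + 0.304250·575) / 0.1605 = 211.05625 / 0.1605 ≈ 1314.99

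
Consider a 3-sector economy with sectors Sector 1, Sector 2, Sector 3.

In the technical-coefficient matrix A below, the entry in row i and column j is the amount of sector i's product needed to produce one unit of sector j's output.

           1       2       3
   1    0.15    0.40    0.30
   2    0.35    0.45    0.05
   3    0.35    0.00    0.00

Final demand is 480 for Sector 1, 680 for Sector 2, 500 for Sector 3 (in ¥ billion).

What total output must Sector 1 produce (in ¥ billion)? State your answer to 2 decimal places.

x_1 = 2392.01

I − A =
  [   0.85    -0.40    -0.30]
  [  -0.35     0.55    -0.05]
  [  -0.35     0.00     1.00]
Cofactors of I−A, C_ij = (−1)^(i+j)·(minor ij) (rows/columns in the sector order above):
  C_11 = (0.55)(1.00) − (-0.05)(0.00) = 0.5500
  C_12 = −[(-0.35)(1.00) − (-0.05)(-0.35)] = 0.3675
  C_13 = (-0.35)(0.00) − (0.55)(-0.35) = 0.1925
  C_21 = −[(-0.40)(1.00) − (-0.30)(0.00)] = 0.4000
  C_22 = (0.85)(1.00) − (-0.30)(-0.35) = 0.7450
  C_23 = −[(0.85)(0.00) − (-0.40)(-0.35)] = 0.1400
  C_31 = (-0.40)(-0.05) − (-0.30)(0.55) = 0.1850
  C_32 = −[(0.85)(-0.05) − (-0.30)(-0.35)] = 0.1475
  C_33 = (0.85)(0.55) − (-0.40)(-0.35) = 0.3275
det(I−A) = Σ_j (I−A)_1j·C_1j = (0.85)(0.5500) + (-0.40)(0.3675) + (-0.30)(0.1925) = 0.26275
adj(I−A) = Cᵀ =
  [ 0.5500   0.4000   0.1850]
  [ 0.3675   0.7450   0.1475]
  [ 0.1925   0.1400   0.3275]
(I − A)⁻¹ = adj(I−A) / det(I−A) ≈
  [   2.0932     1.5224     0.7041]
  [   1.3987     2.8354     0.5614]
  [   0.7326     0.5328     1.2464]
x = (I − A)⁻¹ d = adj(I−A)·d / det(I−A), with det(I−A) = 0.26275:
  x_1 = (0.5500·480 + 0.4000·680 + 0.1850·500) / 0.26275 = 628.50 / 0.26275 ≈ 2392.01
  x_2 = (0.3675·480 + 0.7450·680 + 0.1475·500) / 0.26275 = 756.75 / 0.26275 ≈ 2880.11
  x_3 = (0.1925·480 + 0.1400·680 + 0.3275·500) / 0.26275 = 351.35 / 0.26275 ≈ 1337.20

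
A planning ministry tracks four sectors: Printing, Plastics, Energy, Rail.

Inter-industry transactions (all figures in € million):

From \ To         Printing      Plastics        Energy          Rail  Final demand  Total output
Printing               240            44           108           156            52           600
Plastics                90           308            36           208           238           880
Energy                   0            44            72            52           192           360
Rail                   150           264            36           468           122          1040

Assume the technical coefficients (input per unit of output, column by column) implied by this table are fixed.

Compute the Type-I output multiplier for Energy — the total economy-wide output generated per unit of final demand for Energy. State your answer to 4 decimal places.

Technical coefficients a_ij = z_ij / X_j:
  a_11 = 240/600 = 0.40, a_21 = 90/600 = 0.15, a_31 = 0/600 = 0.00, a_41 = 150/600 = 0.25
  a_12 = 44/880 = 0.05, a_22 = 308/880 = 0.35, a_32 = 44/880 = 0.05, a_42 = 264/880 = 0.30
  a_13 = 108/360 = 0.30, a_23 = 36/360 = 0.10, a_33 = 72/360 = 0.20, a_43 = 36/360 = 0.10
  a_14 = 156/1040 = 0.15, a_24 = 208/1040 = 0.20, a_34 = 52/1040 = 0.05, a_44 = 468/1040 = 0.45
I − A =
  [   0.60    -0.05    -0.30    -0.15]
  [  -0.15     0.65    -0.10    -0.20]
  [   0.00    -0.05     0.80    -0.05]
  [  -0.25    -0.30    -0.10     0.55]
Compute the cofactors C_ij = (−1)^(i+j)·(3×3 minor ij) of I−A; the adjugate is their transpose:
adj(I−A) = Cᵀ =
  [ 0.22950   0.07125   0.10725   0.09825]
  [ 0.10650   0.22725   0.08325   0.11925]
  [ 0.01700   0.02425   0.14075   0.02625]
  [ 0.16550   0.16075   0.11975   0.30075]
det(I−A) = Σ_j (I−A)_1j·C_1j = (0.60)(0.22950) + (-0.05)(0.10650) + (-0.30)(0.01700) + (-0.15)(0.16550) = 0.10245
(I − A)⁻¹ = adj(I−A) / det(I−A) ≈
  [   2.24012     0.69546     1.04685     0.95900]
  [   1.03953     2.21816     0.81259     1.16398]
  [   0.16593     0.23670     1.37384     0.25622]
  [   1.61542     1.56906     1.16886     2.93558]
The output multiplier for sector j is the column-j sum of the Leontief inverse (I − A)⁻¹ = adj(I−A) / det(I−A).
Column 3 of adj(I−A): (0.10725, 0.08325, 0.14075, 0.11975); det(I−A) = 0.10245.
m_3 = (0.10725 + 0.08325 + 0.14075 + 0.11975) / 0.10245 = 0.451 / 0.10245 ≈ 4.4021.

m_3 = 4.4021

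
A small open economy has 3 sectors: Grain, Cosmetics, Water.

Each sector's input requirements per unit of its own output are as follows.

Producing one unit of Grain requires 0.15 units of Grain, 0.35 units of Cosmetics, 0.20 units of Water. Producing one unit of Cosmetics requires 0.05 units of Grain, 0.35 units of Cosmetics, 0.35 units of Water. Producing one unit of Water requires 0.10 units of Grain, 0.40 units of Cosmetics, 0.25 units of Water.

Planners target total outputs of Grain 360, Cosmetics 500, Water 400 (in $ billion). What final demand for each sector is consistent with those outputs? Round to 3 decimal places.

d_1 = 241.000, d_2 = 39.000, d_3 = 53.000

I − A =
  [   0.85    -0.05    -0.10]
  [  -0.35     0.65    -0.40]
  [  -0.20    -0.35     0.75]
d = (I − A) x:
  d_1 = (+0.85)·360 + (-0.05)·500 + (-0.10)·400 = 241.000
  d_2 = (-0.35)·360 + (+0.65)·500 + (-0.40)·400 = 39.000
  d_3 = (-0.20)·360 + (-0.35)·500 + (+0.75)·400 = 53.000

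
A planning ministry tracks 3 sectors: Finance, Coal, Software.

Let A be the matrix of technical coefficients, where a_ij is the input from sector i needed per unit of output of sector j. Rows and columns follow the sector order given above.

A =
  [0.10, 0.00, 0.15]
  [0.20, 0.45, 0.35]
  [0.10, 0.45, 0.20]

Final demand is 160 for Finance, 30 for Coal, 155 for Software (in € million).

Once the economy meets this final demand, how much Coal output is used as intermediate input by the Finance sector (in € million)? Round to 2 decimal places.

I − A =
  [   0.90     0.00    -0.15]
  [  -0.20     0.55    -0.35]
  [  -0.10    -0.45     0.80]
Cofactors of I−A, C_ij = (−1)^(i+j)·(minor ij) (rows/columns in the sector order above):
  C_11 = (0.55)(0.80) − (-0.35)(-0.45) = 0.2825
  C_12 = −[(-0.20)(0.80) − (-0.35)(-0.10)] = 0.1950
  C_13 = (-0.20)(-0.45) − (0.55)(-0.10) = 0.1450
  C_21 = −[(0.00)(0.80) − (-0.15)(-0.45)] = 0.0675
  C_22 = (0.90)(0.80) − (-0.15)(-0.10) = 0.7050
  C_23 = −[(0.90)(-0.45) − (0.00)(-0.10)] = 0.4050
  C_31 = (0.00)(-0.35) − (-0.15)(0.55) = 0.0825
  C_32 = −[(0.90)(-0.35) − (-0.15)(-0.20)] = 0.3450
  C_33 = (0.90)(0.55) − (0.00)(-0.20) = 0.4950
det(I−A) = Σ_j (I−A)_1j·C_1j = (0.90)(0.2825) + (0.00)(0.1950) + (-0.15)(0.1450) = 0.2325
adj(I−A) = Cᵀ =
  [ 0.2825   0.0675   0.0825]
  [ 0.1950   0.7050   0.3450]
  [ 0.1450   0.4050   0.4950]
(I − A)⁻¹ = adj(I−A) / det(I−A) ≈
  [   1.2151     0.2903     0.3548]
  [   0.8387     3.0323     1.4839]
  [   0.6237     1.7419     2.1290]
First solve x = (I − A)⁻¹ d = adj(I−A)·d / det(I−A); in particular x_1 = (0.2825·160 + 0.0675·30 + 0.0825·155) / 0.2325 = 60.0125 / 0.2325 ≈ 258.1183.
Intermediate flow from 2 to 1: z_21 = a_21 · x_1 = 0.20 × 60.0125 / 0.2325 = 12.0025 / 0.2325 ≈ 51.62.

z_21 = 51.62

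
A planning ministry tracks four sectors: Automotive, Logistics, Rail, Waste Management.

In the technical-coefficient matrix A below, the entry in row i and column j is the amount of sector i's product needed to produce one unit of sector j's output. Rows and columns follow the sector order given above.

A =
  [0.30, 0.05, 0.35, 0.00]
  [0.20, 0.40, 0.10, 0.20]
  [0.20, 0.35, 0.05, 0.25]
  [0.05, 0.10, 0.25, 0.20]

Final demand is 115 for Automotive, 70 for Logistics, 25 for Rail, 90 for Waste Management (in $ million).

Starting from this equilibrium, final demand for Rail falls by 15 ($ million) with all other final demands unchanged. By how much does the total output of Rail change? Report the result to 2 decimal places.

Δx_3 = -26.15

I − A =
  [   0.70    -0.05    -0.35     0.00]
  [  -0.20     0.60    -0.10    -0.20]
  [  -0.20    -0.35     0.95    -0.25]
  [  -0.05    -0.10    -0.25     0.80]
Compute the cofactors C_ij = (−1)^(i+j)·(3×3 minor ij) of I−A; the adjugate is their transpose:
adj(I−A) = Cᵀ =
  [ 0.351500   0.141625   0.167500   0.087750]
  [ 0.176250   0.427875   0.150500   0.154000]
  [ 0.164000   0.222125   0.313500   0.153500]
  [ 0.095250   0.131750   0.127250   0.297500]
det(I−A) = Σ_j (I−A)_1j·C_1j = (0.70)(0.351500) + (-0.05)(0.176250) + (-0.35)(0.164000) + (0.00)(0.095250) = 0.1798375
(I − A)⁻¹ = adj(I−A) / det(I−A) ≈
  [   1.9545     0.7875     0.9314     0.4879]
  [   0.9801     2.3792     0.8369     0.8563]
  [   0.9119     1.2351     1.7432     0.8535]
  [   0.5296     0.7326     0.7076     1.6543]
Δx = (I − A)⁻¹ Δd with Δd having -15 in the Rail component and 0 elsewhere.
So Δx_3 = L_33 · (-15), where L_33 = adj(I−A)_33 / det(I−A) = 0.313500 / 0.1798375.
Δx_3 = 0.313500 × (-15) / 0.1798375 = -4.7025 / 0.1798375 ≈ -26.15.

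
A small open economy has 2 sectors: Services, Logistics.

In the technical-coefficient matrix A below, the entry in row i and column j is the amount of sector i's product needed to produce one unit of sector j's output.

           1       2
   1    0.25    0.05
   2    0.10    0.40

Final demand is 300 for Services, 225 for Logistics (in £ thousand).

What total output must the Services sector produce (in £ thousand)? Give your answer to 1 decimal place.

I − A =
  [   0.75    -0.05]
  [  -0.10     0.60]
det(I−A) = (0.75)(0.60) − (-0.05)(-0.10) = 0.4450
adj(I−A) = [[0.60, 0.05], [0.10, 0.75]]
(I − A)⁻¹ = adj(I−A) / det(I−A) ≈
  [   1.3483     0.1124]
  [   0.2247     1.6854]
x = (I − A)⁻¹ d = adj(I−A)·d / det(I−A), with det(I−A) = 0.4450:
  x_1 = (0.60·300 + 0.05·225) / 0.4450 = 191.25 / 0.4450 ≈ 429.8
  x_2 = (0.10·300 + 0.75·225) / 0.4450 = 198.75 / 0.4450 ≈ 446.6

x_1 = 429.8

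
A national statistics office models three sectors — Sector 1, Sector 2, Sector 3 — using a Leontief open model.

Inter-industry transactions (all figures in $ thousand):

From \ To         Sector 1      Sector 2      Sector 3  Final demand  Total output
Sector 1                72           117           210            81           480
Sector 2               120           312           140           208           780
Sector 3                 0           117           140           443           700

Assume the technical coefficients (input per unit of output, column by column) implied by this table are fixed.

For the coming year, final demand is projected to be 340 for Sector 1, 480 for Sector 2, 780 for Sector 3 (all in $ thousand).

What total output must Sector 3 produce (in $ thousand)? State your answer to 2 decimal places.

Technical coefficients a_ij = z_ij / X_j:
  a_11 = 72/480 = 0.15, a_21 = 120/480 = 0.25, a_31 = 0/480 = 0.00
  a_12 = 117/780 = 0.15, a_22 = 312/780 = 0.40, a_32 = 117/780 = 0.15
  a_13 = 210/700 = 0.30, a_23 = 140/700 = 0.20, a_33 = 140/700 = 0.20
I − A =
  [   0.85    -0.15    -0.30]
  [  -0.25     0.60    -0.20]
  [   0.00    -0.15     0.80]
Cofactors of I−A, C_ij = (−1)^(i+j)·(minor ij) (rows/columns in the sector order above):
  C_11 = (0.60)(0.80) − (-0.20)(-0.15) = 0.4500
  C_12 = −[(-0.25)(0.80) − (-0.20)(0.00)] = 0.2000
  C_13 = (-0.25)(-0.15) − (0.60)(0.00) = 0.0375
  C_21 = −[(-0.15)(0.80) − (-0.30)(-0.15)] = 0.1650
  C_22 = (0.85)(0.80) − (-0.30)(0.00) = 0.6800
  C_23 = −[(0.85)(-0.15) − (-0.15)(0.00)] = 0.1275
  C_31 = (-0.15)(-0.20) − (-0.30)(0.60) = 0.2100
  C_32 = −[(0.85)(-0.20) − (-0.30)(-0.25)] = 0.2450
  C_33 = (0.85)(0.60) − (-0.15)(-0.25) = 0.4725
det(I−A) = Σ_j (I−A)_1j·C_1j = (0.85)(0.4500) + (-0.15)(0.2000) + (-0.30)(0.0375) = 0.34125
adj(I−A) = Cᵀ =
  [ 0.4500   0.1650   0.2100]
  [ 0.2000   0.6800   0.2450]
  [ 0.0375   0.1275   0.4725]
(I − A)⁻¹ = adj(I−A) / det(I−A) ≈
  [   1.3187     0.4835     0.6154]
  [   0.5861     1.9927     0.7179]
  [   0.1099     0.3736     1.3846]
x = (I − A)⁻¹ d = adj(I−A)·d / det(I−A), with det(I−A) = 0.34125:
  x_1 = (0.4500·340 + 0.1650·480 + 0.2100·780) / 0.34125 = 396.00 / 0.34125 ≈ 1160.44
  x_2 = (0.2000·340 + 0.6800·480 + 0.2450·780) / 0.34125 = 585.50 / 0.34125 ≈ 1715.75
  x_3 = (0.0375·340 + 0.1275·480 + 0.4725·780) / 0.34125 = 442.50 / 0.34125 ≈ 1296.70

x_3 = 1296.70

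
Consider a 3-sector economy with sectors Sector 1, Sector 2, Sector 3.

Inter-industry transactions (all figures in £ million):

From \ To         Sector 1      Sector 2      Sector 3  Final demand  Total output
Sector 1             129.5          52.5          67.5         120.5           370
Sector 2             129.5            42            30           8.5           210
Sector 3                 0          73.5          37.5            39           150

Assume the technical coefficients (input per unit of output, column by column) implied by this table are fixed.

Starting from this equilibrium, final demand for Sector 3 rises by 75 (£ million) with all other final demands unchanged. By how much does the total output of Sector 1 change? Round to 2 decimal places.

Δx_1 = 137.43

Technical coefficients a_ij = z_ij / X_j:
  a_11 = 129.5/370 = 0.35, a_21 = 129.5/370 = 0.35, a_31 = 0/370 = 0.00
  a_12 = 52.5/210 = 0.25, a_22 = 42/210 = 0.20, a_32 = 73.5/210 = 0.35
  a_13 = 67.5/150 = 0.45, a_23 = 30/150 = 0.20, a_33 = 37.5/150 = 0.25
I − A =
  [   0.65    -0.25    -0.45]
  [  -0.35     0.80    -0.20]
  [   0.00    -0.35     0.75]
Cofactors of I−A, C_ij = (−1)^(i+j)·(minor ij) (rows/columns in the sector order above):
  C_11 = (0.80)(0.75) − (-0.20)(-0.35) = 0.5300
  C_12 = −[(-0.35)(0.75) − (-0.20)(0.00)] = 0.2625
  C_13 = (-0.35)(-0.35) − (0.80)(0.00) = 0.1225
  C_21 = −[(-0.25)(0.75) − (-0.45)(-0.35)] = 0.3450
  C_22 = (0.65)(0.75) − (-0.45)(0.00) = 0.4875
  C_23 = −[(0.65)(-0.35) − (-0.25)(0.00)] = 0.2275
  C_31 = (-0.25)(-0.20) − (-0.45)(0.80) = 0.4100
  C_32 = −[(0.65)(-0.20) − (-0.45)(-0.35)] = 0.2875
  C_33 = (0.65)(0.80) − (-0.25)(-0.35) = 0.4325
det(I−A) = Σ_j (I−A)_1j·C_1j = (0.65)(0.5300) + (-0.25)(0.2625) + (-0.45)(0.1225) = 0.22375
adj(I−A) = Cᵀ =
  [ 0.5300   0.3450   0.4100]
  [ 0.2625   0.4875   0.2875]
  [ 0.1225   0.2275   0.4325]
(I − A)⁻¹ = adj(I−A) / det(I−A) ≈
  [   2.3687     1.5419     1.8324]
  [   1.1732     2.1788     1.2849]
  [   0.5475     1.0168     1.9330]
Δx = (I − A)⁻¹ Δd with Δd having +75 in the Sector 3 component and 0 elsewhere.
So Δx_1 = L_13 · (+75), where L_13 = adj(I−A)_13 / det(I−A) = 0.4100 / 0.22375.
Δx_1 = 0.4100 × (+75) / 0.22375 = 30.75 / 0.22375 ≈ 137.43.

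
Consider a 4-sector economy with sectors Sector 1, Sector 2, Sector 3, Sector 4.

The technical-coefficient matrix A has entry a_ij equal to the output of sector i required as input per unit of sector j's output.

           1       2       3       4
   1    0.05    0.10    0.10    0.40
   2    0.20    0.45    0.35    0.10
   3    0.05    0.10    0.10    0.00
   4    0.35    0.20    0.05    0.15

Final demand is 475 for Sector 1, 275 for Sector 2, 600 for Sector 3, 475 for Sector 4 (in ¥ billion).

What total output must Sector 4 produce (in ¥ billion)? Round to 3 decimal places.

I − A =
  [   0.95    -0.10    -0.10    -0.40]
  [  -0.20     0.55    -0.35    -0.10]
  [  -0.05    -0.10     0.90     0.00]
  [  -0.35    -0.20    -0.05     0.85]
Compute the cofactors C_ij = (−1)^(i+j)·(3×3 minor ij) of I−A; the adjugate is their transpose:
adj(I−A) = Cᵀ =
  [ 0.372500   0.159000   0.114000   0.194000]
  [ 0.199625   0.595500   0.262875   0.164000]
  [ 0.042875   0.075000   0.311625   0.029000]
  [ 0.202875   0.210000   0.127125   0.412500]
det(I−A) = Σ_j (I−A)_1j·C_1j = (0.95)(0.372500) + (-0.10)(0.199625) + (-0.10)(0.042875) + (-0.40)(0.202875) = 0.248475
(I − A)⁻¹ = adj(I−A) / det(I−A) ≈
  [   1.4991     0.6399     0.4588     0.7808]
  [   0.8034     2.3966     1.0580     0.6600]
  [   0.1726     0.3018     1.2542     0.1167]
  [   0.8165     0.8452     0.5116     1.6601]
x = (I − A)⁻¹ d = adj(I−A)·d / det(I−A), with det(I−A) = 0.248475:
  x_1 = (0.372500·475 + 0.159000·275 + 0.114000·600 + 0.194000·475) / 0.248475 = 381.2125 / 0.248475 ≈ 1534.209
  x_2 = (0.199625·475 + 0.595500·275 + 0.262875·600 + 0.164000·475) / 0.248475 = 494.209375 / 0.248475 ≈ 1988.970
  x_3 = (0.042875·475 + 0.075000·275 + 0.311625·600 + 0.029000·475) / 0.248475 = 241.740625 / 0.248475 ≈ 972.897
  x_4 = (0.202875·475 + 0.210000·275 + 0.127125·600 + 0.412500·475) / 0.248475 = 426.328125 / 0.248475 ≈ 1715.779

x_4 = 1715.779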